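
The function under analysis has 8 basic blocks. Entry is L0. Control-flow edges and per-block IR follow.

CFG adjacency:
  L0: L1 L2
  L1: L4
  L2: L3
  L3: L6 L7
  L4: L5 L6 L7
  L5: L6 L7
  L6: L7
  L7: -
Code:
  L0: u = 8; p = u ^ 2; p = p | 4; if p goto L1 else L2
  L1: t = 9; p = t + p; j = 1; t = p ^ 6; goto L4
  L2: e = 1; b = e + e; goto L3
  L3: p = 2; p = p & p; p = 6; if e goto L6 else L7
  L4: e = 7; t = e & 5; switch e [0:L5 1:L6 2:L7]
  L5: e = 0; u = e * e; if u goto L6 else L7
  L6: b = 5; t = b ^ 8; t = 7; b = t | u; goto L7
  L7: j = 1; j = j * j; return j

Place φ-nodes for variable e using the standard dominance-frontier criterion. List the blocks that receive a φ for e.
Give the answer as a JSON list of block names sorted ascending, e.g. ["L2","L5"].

idom tree: L1←L0 L2←L0 L3←L2 L4←L1 L5←L4 L6←L0 L7←L0
Join-block Dom:
  L6: preds {L3,L4,L5}: {L0,L2,L3} ∩ {L0,L1,L4} ∩ {L0,L1,L4,L5} = {L0}; idom=L0
  L7: preds {L3,L4,L5,L6}: {L0,L2,L3} ∩ {L0,L1,L4} ∩ {L0,L1,L4,L5} ∩ {L0,L6} = {L0}; idom=L0

DF walk-up:
  L6←L3: walk L3→L2 to L0
  L6←L4: walk L4→L1 to L0
  L6←L5: walk L5→L4→L1 to L0
  L7←L3: walk L3→L2 to L0
  L7←L4: walk L4→L1 to L0
  L7←L5: walk L5→L4→L1 to L0
  L7←L6: walk L6 to L0
  DF(L0)=∅
  DF(L1)={L6,L7}
  DF(L2)={L6,L7}
  DF(L3)={L6,L7}
  DF(L4)={L6,L7}
  DF(L5)={L6,L7}
  DF(L6)={L7}
  DF(L7)=∅

φ for e: defs {L2,L4,L5}
  DF⁺ = {L6,L7}

Answer: ["L6", "L7"]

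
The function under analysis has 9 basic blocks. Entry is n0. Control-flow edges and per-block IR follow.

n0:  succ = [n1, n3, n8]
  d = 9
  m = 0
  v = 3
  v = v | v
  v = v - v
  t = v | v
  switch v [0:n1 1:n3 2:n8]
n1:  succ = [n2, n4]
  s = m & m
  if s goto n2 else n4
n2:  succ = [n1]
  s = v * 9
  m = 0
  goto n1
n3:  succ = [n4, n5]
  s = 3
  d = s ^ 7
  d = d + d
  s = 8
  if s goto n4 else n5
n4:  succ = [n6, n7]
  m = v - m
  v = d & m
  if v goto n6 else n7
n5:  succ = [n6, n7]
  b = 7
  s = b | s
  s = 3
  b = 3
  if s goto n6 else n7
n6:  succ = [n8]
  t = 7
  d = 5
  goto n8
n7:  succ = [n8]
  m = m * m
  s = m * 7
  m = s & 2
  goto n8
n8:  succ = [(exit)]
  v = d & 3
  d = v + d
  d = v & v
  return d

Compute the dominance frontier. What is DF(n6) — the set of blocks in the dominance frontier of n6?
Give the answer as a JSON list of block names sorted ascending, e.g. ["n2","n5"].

Answer: ["n8"]

Derivation:
idom tree: n1←n0 n2←n1 n3←n0 n4←n0 n5←n3 n6←n0 n7←n0 n8←n0
Join-block Dom:
  n1: preds {n0,n2}: {n0} ∩ {n0,n1,n2} = {n0}; idom=n0
  n4: preds {n1,n3}: {n0,n1} ∩ {n0,n3} = {n0}; idom=n0
  n6: preds {n4,n5}: {n0,n4} ∩ {n0,n3,n5} = {n0}; idom=n0
  n7: preds {n4,n5}: {n0,n4} ∩ {n0,n3,n5} = {n0}; idom=n0
  n8: preds {n0,n6,n7}: {n0} ∩ {n0,n6} ∩ {n0,n7} = {n0}; idom=n0

Frontier:
  join n1 pred n0: · stop@n0
  join n1 pred n2: n2→n1 stop@n0
  join n4 pred n1: n1 stop@n0
  join n4 pred n3: n3 stop@n0
  join n6 pred n4: n4 stop@n0
  join n6 pred n5: n5→n3 stop@n0
  join n7 pred n4: n4 stop@n0
  join n7 pred n5: n5→n3 stop@n0
  join n8 pred n0: · stop@n0
  join n8 pred n6: n6 stop@n0
  join n8 pred n7: n7 stop@n0
  DF(n0)=∅
  DF(n1)={n1,n4}
  DF(n2)={n1}
  DF(n3)={n4,n6,n7}
  DF(n4)={n6,n7}
  DF(n5)={n6,n7}
  DF(n6)={n8}
  DF(n7)={n8}
  DF(n8)=∅

DF(n6) = ["n8"]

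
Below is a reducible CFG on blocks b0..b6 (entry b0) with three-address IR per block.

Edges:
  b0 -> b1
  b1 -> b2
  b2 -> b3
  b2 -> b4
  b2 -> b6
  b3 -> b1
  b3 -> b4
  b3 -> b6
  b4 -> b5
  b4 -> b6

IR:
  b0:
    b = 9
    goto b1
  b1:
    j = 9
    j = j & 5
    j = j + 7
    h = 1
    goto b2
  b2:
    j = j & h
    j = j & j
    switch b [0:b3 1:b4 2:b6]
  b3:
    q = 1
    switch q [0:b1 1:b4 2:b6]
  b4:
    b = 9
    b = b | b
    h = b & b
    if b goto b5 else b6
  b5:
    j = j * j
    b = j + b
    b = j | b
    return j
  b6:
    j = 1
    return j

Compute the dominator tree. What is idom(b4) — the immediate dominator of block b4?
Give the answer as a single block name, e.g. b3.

idom tree: b1←b0 b2←b1 b3←b2 b4←b2 b5←b4 b6←b2
Dom at joins:
  b1: preds {b0,b3}: {b0} ∩ {b0,b1,b2,b3} = {b0}; idom=b0
  b4: preds {b2,b3}: {b0,b1,b2} ∩ {b0,b1,b2,b3} = {b0,b1,b2}; idom=b2
  b6: preds {b2,b3,b4}: {b0,b1,b2} ∩ {b0,b1,b2,b3} ∩ {b0,b1,b2,b4} = {b0,b1,b2}; idom=b2

idom(b4) = b2

Answer: b2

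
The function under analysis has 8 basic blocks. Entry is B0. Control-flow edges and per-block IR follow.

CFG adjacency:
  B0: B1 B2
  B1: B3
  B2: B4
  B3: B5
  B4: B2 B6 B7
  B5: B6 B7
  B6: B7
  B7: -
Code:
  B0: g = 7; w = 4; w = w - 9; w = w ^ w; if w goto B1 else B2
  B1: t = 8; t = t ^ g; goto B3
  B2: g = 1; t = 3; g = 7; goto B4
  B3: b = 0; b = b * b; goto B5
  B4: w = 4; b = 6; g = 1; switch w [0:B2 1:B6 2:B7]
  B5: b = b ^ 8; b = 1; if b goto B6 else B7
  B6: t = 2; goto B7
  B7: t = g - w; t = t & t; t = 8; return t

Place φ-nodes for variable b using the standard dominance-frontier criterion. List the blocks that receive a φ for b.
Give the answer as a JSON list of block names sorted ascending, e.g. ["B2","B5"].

Answer: ["B2", "B6", "B7"]

Derivation:
idom tree: B1←B0 B2←B0 B3←B1 B4←B2 B5←B3 B6←B0 B7←B0
Join-block Dom:
  B2: preds {B0,B4}: {B0} ∩ {B0,B2,B4} = {B0}; idom=B0
  B6: preds {B4,B5}: {B0,B2,B4} ∩ {B0,B1,B3,B5} = {B0}; idom=B0
  B7: preds {B4,B5,B6}: {B0,B2,B4} ∩ {B0,B1,B3,B5} ∩ {B0,B6} = {B0}; idom=B0

Frontier:
  B2←B0: walk · to B0
  B2←B4: walk B4→B2 to B0
  B6←B4: walk B4→B2 to B0
  B6←B5: walk B5→B3→B1 to B0
  B7←B4: walk B4→B2 to B0
  B7←B5: walk B5→B3→B1 to B0
  B7←B6: walk B6 to B0
  B0: DF=∅
  B1: DF={B6,B7}
  B2: DF={B2,B6,B7}
  B3: DF={B6,B7}
  B4: DF={B2,B6,B7}
  B5: DF={B6,B7}
  B6: DF={B7}
  B7: DF=∅

φ for b: defs {B3,B4,B5}
  DF⁺ = {B2,B6,B7}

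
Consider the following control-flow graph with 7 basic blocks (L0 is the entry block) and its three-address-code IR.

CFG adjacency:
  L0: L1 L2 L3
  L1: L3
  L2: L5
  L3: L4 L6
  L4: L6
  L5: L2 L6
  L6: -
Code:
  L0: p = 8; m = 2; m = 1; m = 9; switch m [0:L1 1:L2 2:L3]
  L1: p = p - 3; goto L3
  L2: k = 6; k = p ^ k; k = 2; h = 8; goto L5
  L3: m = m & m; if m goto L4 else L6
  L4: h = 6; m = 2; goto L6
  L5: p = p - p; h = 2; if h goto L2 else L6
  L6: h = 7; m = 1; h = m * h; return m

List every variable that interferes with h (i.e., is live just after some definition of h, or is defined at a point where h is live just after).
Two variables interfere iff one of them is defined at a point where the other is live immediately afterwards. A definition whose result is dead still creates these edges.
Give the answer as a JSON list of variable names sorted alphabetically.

def/use:
  L0: def={m,p} ue=∅
  L1: def={p} ue={p}
  L2: def={h,k} ue={p}
  L3: def={m} ue={m}
  L4: def={h,m} ue=∅
  L5: def={h,p} ue={p}
  L6: def={h,m} ue=∅

Live sets:
  L0: in=∅ out={m,p}
  L1: in={m,p} out={m}
  L2: in={p} out={p}
  L3: in={m} out=∅
  L4: in=∅ out=∅
  L5: in={p} out={p}
  L6: in=∅ out=∅

Conflict graph:
  h: {m,p}
  k: {p}
  m: {h,p}
  p: {h,k,m}

N(h) = ["m", "p"]

Answer: ["m", "p"]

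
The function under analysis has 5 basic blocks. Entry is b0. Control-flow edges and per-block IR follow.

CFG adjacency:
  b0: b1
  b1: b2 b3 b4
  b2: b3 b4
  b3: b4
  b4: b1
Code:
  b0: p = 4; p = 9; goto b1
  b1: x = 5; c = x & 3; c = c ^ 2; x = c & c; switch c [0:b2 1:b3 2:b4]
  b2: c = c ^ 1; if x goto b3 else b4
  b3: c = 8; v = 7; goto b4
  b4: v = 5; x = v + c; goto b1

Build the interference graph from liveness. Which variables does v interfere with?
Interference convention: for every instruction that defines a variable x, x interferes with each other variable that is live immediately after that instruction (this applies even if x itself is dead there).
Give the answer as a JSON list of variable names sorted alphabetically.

Answer: ["c"]

Derivation:
def/use:
  b0: {p} / ∅
  b1: {c,x} / ∅
  b2: {c} / {c,x}
  b3: {c,v} / ∅
  b4: {v,x} / {c}

Backward fixpoint:
  b0 li=∅ lo=∅
  b1 li=∅ lo={c,x}
  b2 li={c,x} lo={c}
  b3 li=∅ lo={c}
  b4 li={c} lo=∅

Interference:
  c — {v,x}
  p — ∅
  v — {c}
  x — {c}

N(v) = ["c"]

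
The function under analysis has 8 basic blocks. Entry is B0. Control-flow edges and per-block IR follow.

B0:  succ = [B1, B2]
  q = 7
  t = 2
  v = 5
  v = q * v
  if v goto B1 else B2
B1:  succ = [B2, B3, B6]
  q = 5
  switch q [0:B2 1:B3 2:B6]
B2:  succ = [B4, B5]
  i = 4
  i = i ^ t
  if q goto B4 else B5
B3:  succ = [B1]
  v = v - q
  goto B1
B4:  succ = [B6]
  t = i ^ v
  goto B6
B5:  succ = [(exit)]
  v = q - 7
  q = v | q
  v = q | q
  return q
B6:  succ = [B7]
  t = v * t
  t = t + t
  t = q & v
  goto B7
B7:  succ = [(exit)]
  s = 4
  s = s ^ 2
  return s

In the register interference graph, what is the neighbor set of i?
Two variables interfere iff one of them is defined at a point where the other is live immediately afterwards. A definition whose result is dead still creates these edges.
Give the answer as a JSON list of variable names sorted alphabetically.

def/use:
  B0: def={q,t,v} ue=∅
  B1: def={q} ue=∅
  B2: def={i} ue={q,t}
  B3: def={v} ue={q,v}
  B4: def={t} ue={i,v}
  B5: def={q,v} ue={q}
  B6: def={t} ue={q,t,v}
  B7: def={s} ue=∅

Liveness:
  live B0: ∅→{q,t,v}
  live B1: {t,v}→{q,t,v}
  live B2: {q,t,v}→{i,q,v}
  live B3: {q,t,v}→{t,v}
  live B4: {i,q,v}→{q,t,v}
  live B5: {q}→∅
  live B6: {q,t,v}→∅
  live B7: ∅→∅

Interference:
  i — {q,t,v}
  q — {i,t,v}
  s — ∅
  t — {i,q,v}
  v — {i,q,t}

N(i) = ["q", "t", "v"]

Answer: ["q", "t", "v"]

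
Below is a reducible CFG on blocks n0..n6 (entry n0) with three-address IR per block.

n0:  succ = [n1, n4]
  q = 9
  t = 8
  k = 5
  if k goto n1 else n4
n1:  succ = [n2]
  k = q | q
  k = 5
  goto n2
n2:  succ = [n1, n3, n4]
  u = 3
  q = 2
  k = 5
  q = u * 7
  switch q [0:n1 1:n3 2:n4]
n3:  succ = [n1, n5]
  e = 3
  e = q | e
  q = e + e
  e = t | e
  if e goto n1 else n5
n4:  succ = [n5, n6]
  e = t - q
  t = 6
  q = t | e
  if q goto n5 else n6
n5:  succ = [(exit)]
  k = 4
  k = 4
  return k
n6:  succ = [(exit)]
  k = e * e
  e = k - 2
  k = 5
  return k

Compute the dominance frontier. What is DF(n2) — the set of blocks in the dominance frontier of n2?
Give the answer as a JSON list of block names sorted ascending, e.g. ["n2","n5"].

Answer: ["n1", "n4", "n5"]

Analysis:
idom tree: n1←n0 n2←n1 n3←n2 n4←n0 n5←n0 n6←n4
Dom∩ at merges:
  n1: preds {n0,n2,n3}: {n0} ∩ {n0,n1,n2} ∩ {n0,n1,n2,n3} = {n0}; idom=n0
  n4: preds {n0,n2}: {n0} ∩ {n0,n1,n2} = {n0}; idom=n0
  n5: preds {n3,n4}: {n0,n1,n2,n3} ∩ {n0,n4} = {n0}; idom=n0

DF derivation:
  n1←n0: walk · to n0
  n1←n2: walk n2→n1 to n0
  n1←n3: walk n3→n2→n1 to n0
  n4←n0: walk · to n0
  n4←n2: walk n2→n1 to n0
  n5←n3: walk n3→n2→n1 to n0
  n5←n4: walk n4 to n0
  DF(n0)=∅
  DF(n1)={n1,n4,n5}
  DF(n2)={n1,n4,n5}
  DF(n3)={n1,n5}
  DF(n4)={n5}
  DF(n5)=∅
  DF(n6)=∅

DF(n2) = ["n1", "n4", "n5"]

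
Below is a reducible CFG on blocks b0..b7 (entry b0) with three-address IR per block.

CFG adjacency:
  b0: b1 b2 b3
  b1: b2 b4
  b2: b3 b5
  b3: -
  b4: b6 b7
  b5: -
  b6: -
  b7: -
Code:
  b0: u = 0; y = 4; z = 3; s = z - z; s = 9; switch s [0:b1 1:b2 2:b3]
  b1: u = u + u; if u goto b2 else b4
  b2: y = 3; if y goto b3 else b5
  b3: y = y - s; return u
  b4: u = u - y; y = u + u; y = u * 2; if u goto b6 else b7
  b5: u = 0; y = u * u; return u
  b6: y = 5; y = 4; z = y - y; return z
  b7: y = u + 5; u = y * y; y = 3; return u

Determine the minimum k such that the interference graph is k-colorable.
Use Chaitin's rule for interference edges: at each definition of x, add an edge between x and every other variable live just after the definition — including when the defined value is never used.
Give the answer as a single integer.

Answer: 3

Working:
Block summaries:
  b0 def {s,u,y,z} use ∅
  b1 def {u} use {u}
  b2 def {y} use ∅
  b3 def {y} use {s,u,y}
  b4 def {u,y} use {u,y}
  b5 def {u,y} use ∅
  b6 def {y,z} use ∅
  b7 def {u,y} use {u}

Live sets:
  live b0: ∅→{s,u,y}
  live b1: {s,u,y}→{s,u,y}
  live b2: {s,u}→{s,u,y}
  live b3: {s,u,y}→∅
  live b4: {u,y}→{u}
  live b5: ∅→∅
  live b6: ∅→∅
  live b7: {u}→∅

Conflict graph:
  s: {u,y}
  u: {s,y,z}
  y: {s,u,z}
  z: {u,y}

Colouring:
  {s,u,y} pairwise interfere (3-clique) ⇒ χ ≥ 3
  assign s→r2 u→r0 y→r1 z→r2 — no edge inside a register ⇒ χ ≤ 3
  χ = 3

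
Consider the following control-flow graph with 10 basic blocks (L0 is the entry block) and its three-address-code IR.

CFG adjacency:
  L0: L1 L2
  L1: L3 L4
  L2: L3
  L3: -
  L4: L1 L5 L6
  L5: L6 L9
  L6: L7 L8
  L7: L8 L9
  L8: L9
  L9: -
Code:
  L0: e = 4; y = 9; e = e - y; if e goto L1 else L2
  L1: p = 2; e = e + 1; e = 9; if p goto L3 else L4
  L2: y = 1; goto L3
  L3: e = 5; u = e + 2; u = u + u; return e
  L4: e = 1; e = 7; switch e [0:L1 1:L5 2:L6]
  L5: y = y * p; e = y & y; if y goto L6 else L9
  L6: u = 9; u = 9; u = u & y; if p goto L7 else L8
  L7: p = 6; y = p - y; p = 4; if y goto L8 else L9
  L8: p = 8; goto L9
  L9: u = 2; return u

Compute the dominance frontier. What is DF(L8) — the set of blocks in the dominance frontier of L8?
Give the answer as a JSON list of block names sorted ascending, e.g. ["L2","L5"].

idom tree: L1←L0 L2←L0 L3←L0 L4←L1 L5←L4 L6←L4 L7←L6 L8←L6 L9←L4
Dom at joins:
  L1: preds {L0,L4}: {L0} ∩ {L0,L1,L4} = {L0}; idom=L0
  L3: preds {L1,L2}: {L0,L1} ∩ {L0,L2} = {L0}; idom=L0
  L6: preds {L4,L5}: {L0,L1,L4} ∩ {L0,L1,L4,L5} = {L0,L1,L4}; idom=L4
  L8: preds {L6,L7}: {L0,L1,L4,L6} ∩ {L0,L1,L4,L6,L7} = {L0,L1,L4,L6}; idom=L6
  L9: preds {L5,L7,L8}: {L0,L1,L4,L5} ∩ {L0,L1,L4,L6,L7} ∩ {L0,L1,L4,L6,L8} = {L0,L1,L4}; idom=L4

DF walk-up:
  L1←L0: walk · to L0
  L1←L4: walk L4→L1 to L0
  L3←L1: walk L1 to L0
  L3←L2: walk L2 to L0
  L6←L4: walk · to L4
  L6←L5: walk L5 to L4
  L8←L6: walk · to L6
  L8←L7: walk L7 to L6
  L9←L5: walk L5 to L4
  L9←L7: walk L7→L6 to L4
  L9←L8: walk L8→L6 to L4
  L0 → ∅
  L1 → {L1,L3}
  L2 → {L3}
  L3 → ∅
  L4 → {L1}
  L5 → {L6,L9}
  L6 → {L9}
  L7 → {L8,L9}
  L8 → {L9}
  L9 → ∅

DF(L8) = ["L9"]

Answer: ["L9"]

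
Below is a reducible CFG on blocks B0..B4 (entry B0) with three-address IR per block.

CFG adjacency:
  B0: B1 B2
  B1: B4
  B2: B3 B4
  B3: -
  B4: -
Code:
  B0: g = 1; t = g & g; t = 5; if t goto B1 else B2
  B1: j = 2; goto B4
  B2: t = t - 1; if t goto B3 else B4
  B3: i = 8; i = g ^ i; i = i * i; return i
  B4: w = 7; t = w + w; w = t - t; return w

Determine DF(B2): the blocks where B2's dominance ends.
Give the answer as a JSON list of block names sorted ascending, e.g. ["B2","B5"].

Answer: ["B4"]

Analysis:
idom tree: B1←B0 B2←B0 B3←B2 B4←B0
Dom at joins:
  B4: preds {B1,B2}: {B0,B1} ∩ {B0,B2} = {B0}; idom=B0

Frontier:
  B4←B1: walk B1 to B0
  B4←B2: walk B2 to B0
  B0: DF=∅
  B1: DF={B4}
  B2: DF={B4}
  B3: DF=∅
  B4: DF=∅

DF(B2) = ["B4"]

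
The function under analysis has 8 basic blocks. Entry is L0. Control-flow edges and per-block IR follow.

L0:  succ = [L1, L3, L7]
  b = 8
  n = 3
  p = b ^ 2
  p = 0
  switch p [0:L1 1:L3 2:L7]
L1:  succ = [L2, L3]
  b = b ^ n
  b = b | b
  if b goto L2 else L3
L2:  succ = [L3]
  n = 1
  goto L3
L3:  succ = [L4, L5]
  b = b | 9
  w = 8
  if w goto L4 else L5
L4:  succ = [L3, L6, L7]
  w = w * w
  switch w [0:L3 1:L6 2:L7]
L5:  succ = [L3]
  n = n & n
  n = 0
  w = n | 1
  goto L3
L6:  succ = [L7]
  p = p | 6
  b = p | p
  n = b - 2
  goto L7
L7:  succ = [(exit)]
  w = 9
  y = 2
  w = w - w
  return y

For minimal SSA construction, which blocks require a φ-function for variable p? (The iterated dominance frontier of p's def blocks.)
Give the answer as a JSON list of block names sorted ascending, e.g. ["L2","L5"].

Answer: ["L7"]

Working:
idom tree: L1←L0 L2←L1 L3←L0 L4←L3 L5←L3 L6←L4 L7←L0
Dom at joins:
  L3: preds {L0,L1,L2,L4,L5}: {L0} ∩ {L0,L1} ∩ {L0,L1,L2} ∩ {L0,L3,L4} ∩ {L0,L3,L5} = {L0}; idom=L0
  L7: preds {L0,L4,L6}: {L0} ∩ {L0,L3,L4} ∩ {L0,L3,L4,L6} = {L0}; idom=L0

Frontier:
  join L3 pred L0: · stop@L0
  join L3 pred L1: L1 stop@L0
  join L3 pred L2: L2→L1 stop@L0
  join L3 pred L4: L4→L3 stop@L0
  join L3 pred L5: L5→L3 stop@L0
  join L7 pred L0: · stop@L0
  join L7 pred L4: L4→L3 stop@L0
  join L7 pred L6: L6→L4→L3 stop@L0
  DF(L0)=∅
  DF(L1)={L3}
  DF(L2)={L3}
  DF(L3)={L3,L7}
  DF(L4)={L3,L7}
  DF(L5)={L3}
  DF(L6)={L7}
  DF(L7)=∅

φ for p: defs {L0,L6}
  DF⁺ = {L7}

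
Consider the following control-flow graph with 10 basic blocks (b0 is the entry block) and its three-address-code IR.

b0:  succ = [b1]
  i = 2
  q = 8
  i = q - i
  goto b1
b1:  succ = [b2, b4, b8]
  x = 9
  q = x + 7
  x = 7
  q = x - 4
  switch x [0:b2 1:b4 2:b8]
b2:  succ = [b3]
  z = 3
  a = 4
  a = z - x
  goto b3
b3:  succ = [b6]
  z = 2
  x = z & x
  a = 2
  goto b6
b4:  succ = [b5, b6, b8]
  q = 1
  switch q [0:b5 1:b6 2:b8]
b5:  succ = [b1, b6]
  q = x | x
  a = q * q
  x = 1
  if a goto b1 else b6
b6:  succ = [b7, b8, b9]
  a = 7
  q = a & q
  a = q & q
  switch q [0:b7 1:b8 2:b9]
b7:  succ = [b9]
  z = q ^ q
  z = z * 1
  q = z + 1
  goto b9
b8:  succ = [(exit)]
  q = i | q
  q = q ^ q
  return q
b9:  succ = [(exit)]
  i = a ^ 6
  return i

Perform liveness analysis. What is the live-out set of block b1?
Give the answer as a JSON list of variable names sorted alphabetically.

Answer: ["i", "q", "x"]

Analysis:
Per-block:
  b0: {i,q} / ∅
  b1: {q,x} / ∅
  b2: {a,z} / {x}
  b3: {a,x,z} / {x}
  b4: {q} / ∅
  b5: {a,q,x} / {x}
  b6: {a,q} / {q}
  b7: {q,z} / {q}
  b8: {q} / {i,q}
  b9: {i} / {a}

Live sets:
  b0 li=∅ lo={i}
  b1 li={i} lo={i,q,x}
  b2 li={i,q,x} lo={i,q,x}
  b3 li={i,q,x} lo={i,q}
  b4 li={i,x} lo={i,q,x}
  b5 li={i,x} lo={i,q}
  b6 li={i,q} lo={a,i,q}
  b7 li={a,q} lo={a}
  b8 li={i,q} lo=∅
  b9 li={a} lo=∅

live-out(b1) = ["i", "q", "x"]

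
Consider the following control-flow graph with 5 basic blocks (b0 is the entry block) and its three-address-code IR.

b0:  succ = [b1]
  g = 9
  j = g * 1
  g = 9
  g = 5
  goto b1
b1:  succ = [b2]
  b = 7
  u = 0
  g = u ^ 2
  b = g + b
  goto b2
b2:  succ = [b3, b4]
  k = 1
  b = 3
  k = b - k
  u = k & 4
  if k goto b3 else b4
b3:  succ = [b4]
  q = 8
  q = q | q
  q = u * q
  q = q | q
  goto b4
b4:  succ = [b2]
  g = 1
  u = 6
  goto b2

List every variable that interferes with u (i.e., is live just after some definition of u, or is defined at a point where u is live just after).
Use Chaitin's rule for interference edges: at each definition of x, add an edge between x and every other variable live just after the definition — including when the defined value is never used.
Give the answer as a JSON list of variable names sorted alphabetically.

Answer: ["b", "k", "q"]

Working:
Block summaries:
  b0: {g,j} / ∅
  b1: {b,g,u} / ∅
  b2: {b,k,u} / ∅
  b3: {q} / {u}
  b4: {g,u} / ∅

Live sets:
  b0 li=∅ lo=∅
  b1 li=∅ lo=∅
  b2 li=∅ lo={u}
  b3 li={u} lo=∅
  b4 li=∅ lo=∅

Interference:
  b↔{g,k,u}
  g↔{b}
  j↔∅
  k↔{b,u}
  q↔{u}
  u↔{b,k,q}

N(u) = ["b", "k", "q"]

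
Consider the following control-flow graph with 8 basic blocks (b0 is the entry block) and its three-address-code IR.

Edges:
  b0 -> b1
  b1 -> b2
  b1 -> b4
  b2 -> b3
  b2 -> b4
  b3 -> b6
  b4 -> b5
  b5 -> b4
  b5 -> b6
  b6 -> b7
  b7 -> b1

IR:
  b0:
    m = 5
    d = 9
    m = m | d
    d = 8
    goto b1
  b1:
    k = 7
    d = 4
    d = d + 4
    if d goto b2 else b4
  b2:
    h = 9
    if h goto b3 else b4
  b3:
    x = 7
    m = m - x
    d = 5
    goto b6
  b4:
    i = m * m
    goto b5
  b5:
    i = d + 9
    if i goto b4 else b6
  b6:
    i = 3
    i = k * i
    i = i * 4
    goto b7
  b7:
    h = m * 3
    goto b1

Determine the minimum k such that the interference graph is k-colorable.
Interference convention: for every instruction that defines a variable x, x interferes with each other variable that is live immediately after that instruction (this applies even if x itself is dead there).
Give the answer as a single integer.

Block summaries:
  b0: {d,m} / ∅
  b1: {d,k} / ∅
  b2: {h} / ∅
  b3: {d,m,x} / {m}
  b4: {i} / {m}
  b5: {i} / {d}
  b6: {i} / {k}
  b7: {h} / {m}

Live sets:
  live b0: ∅→{m}
  live b1: {m}→{d,k,m}
  live b2: {d,k,m}→{d,k,m}
  live b3: {k,m}→{k,m}
  live b4: {d,k,m}→{d,k,m}
  live b5: {d,k,m}→{d,k,m}
  live b6: {k,m}→{m}
  live b7: {m}→{m}

Interfere edges:
  d: {h,i,k,m}
  h: {d,k,m}
  i: {d,k,m}
  k: {d,h,i,m,x}
  m: {d,h,i,k,x}
  x: {k,m}

Colouring:
  clique {d,h,k,m} ⇒ need ≥ 4
  4-colouring: r0={k}  r1={m}  r2={d,x}  r3={h,i}
  χ = 4

Answer: 4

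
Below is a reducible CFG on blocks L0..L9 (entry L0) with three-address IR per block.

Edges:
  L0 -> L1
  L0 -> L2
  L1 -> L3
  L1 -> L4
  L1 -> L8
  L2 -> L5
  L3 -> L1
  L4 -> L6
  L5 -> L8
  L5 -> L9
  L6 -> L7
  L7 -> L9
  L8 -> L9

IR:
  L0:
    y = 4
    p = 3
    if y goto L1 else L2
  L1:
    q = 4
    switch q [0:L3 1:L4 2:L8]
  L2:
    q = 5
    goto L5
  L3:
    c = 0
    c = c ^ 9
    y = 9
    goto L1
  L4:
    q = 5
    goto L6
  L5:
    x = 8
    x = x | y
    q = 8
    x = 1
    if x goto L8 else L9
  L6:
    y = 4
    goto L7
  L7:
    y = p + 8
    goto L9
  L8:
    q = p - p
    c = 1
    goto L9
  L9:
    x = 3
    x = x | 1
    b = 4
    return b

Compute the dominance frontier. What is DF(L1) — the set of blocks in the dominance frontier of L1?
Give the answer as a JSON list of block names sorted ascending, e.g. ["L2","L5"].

Answer: ["L1", "L8", "L9"]

Derivation:
idom tree: L1←L0 L2←L0 L3←L1 L4←L1 L5←L2 L6←L4 L7←L6 L8←L0 L9←L0
Dom at joins:
  L1: preds {L0,L3}: {L0} ∩ {L0,L1,L3} = {L0}; idom=L0
  L8: preds {L1,L5}: {L0,L1} ∩ {L0,L2,L5} = {L0}; idom=L0
  L9: preds {L5,L7,L8}: {L0,L2,L5} ∩ {L0,L1,L4,L6,L7} ∩ {L0,L8} = {L0}; idom=L0

Frontier:
  L1←L0: walk · to L0
  L1←L3: walk L3→L1 to L0
  L8←L1: walk L1 to L0
  L8←L5: walk L5→L2 to L0
  L9←L5: walk L5→L2 to L0
  L9←L7: walk L7→L6→L4→L1 to L0
  L9←L8: walk L8 to L0
  L0 → ∅
  L1 → {L1,L8,L9}
  L2 → {L8,L9}
  L3 → {L1}
  L4 → {L9}
  L5 → {L8,L9}
  L6 → {L9}
  L7 → {L9}
  L8 → {L9}
  L9 → ∅

DF(L1) = ["L1", "L8", "L9"]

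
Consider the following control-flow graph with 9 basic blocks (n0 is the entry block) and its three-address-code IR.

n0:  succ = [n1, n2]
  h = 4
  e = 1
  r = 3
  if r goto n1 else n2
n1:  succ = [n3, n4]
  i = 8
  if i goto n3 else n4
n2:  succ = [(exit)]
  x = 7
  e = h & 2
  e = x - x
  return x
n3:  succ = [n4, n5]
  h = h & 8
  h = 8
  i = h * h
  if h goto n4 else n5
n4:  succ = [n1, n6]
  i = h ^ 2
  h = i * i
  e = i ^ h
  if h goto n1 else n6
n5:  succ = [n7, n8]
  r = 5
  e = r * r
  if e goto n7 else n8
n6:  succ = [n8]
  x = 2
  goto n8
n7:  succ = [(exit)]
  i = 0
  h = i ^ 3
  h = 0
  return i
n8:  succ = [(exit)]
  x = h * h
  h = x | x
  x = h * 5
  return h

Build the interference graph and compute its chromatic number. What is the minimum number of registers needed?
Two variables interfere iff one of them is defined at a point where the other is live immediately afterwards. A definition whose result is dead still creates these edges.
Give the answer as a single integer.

Answer: 3

Working:
Per-block:
  n0: def={e,h,r} ue=∅
  n1: def={i} ue=∅
  n2: def={e,x} ue={h}
  n3: def={h,i} ue={h}
  n4: def={e,h,i} ue={h}
  n5: def={e,r} ue=∅
  n6: def={x} ue=∅
  n7: def={h,i} ue=∅
  n8: def={h,x} ue={h}

Backward fixpoint:
  n0 li=∅ lo={h}
  n1 li={h} lo={h}
  n2 li={h} lo=∅
  n3 li={h} lo={h}
  n4 li={h} lo={h}
  n5 li={h} lo={h}
  n6 li={h} lo={h}
  n7 li=∅ lo=∅
  n8 li={h} lo=∅

Conflict graph:
  e: {h,x}
  h: {e,i,r,x}
  i: {h}
  r: {h}
  x: {e,h}

Chromatic number:
  clique {e,h,x} ⇒ need ≥ 3
  3-colouring: r0={h}  r1={e,i,r}  r2={x}
  χ = 3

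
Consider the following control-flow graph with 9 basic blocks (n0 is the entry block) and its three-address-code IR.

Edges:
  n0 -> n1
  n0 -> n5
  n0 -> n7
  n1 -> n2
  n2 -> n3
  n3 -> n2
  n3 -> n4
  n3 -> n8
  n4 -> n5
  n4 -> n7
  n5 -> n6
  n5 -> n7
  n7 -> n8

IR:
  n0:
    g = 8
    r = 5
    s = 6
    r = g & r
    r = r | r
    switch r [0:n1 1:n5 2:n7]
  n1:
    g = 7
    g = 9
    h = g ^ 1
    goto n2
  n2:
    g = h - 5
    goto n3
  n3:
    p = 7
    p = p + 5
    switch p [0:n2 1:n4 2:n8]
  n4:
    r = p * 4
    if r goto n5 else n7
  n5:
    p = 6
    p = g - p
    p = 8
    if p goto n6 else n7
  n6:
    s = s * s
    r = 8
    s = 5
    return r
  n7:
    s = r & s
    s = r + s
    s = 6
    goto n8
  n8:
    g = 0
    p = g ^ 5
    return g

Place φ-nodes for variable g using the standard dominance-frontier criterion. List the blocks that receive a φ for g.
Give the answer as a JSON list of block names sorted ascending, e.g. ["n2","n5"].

idom tree: n1←n0 n2←n1 n3←n2 n4←n3 n5←n0 n6←n5 n7←n0 n8←n0
Join-block Dom:
  n2: preds {n1,n3}: {n0,n1} ∩ {n0,n1,n2,n3} = {n0,n1}; idom=n1
  n5: preds {n0,n4}: {n0} ∩ {n0,n1,n2,n3,n4} = {n0}; idom=n0
  n7: preds {n0,n4,n5}: {n0} ∩ {n0,n1,n2,n3,n4} ∩ {n0,n5} = {n0}; idom=n0
  n8: preds {n3,n7}: {n0,n1,n2,n3} ∩ {n0,n7} = {n0}; idom=n0

DF walk-up:
  n2←n1: walk · to n1
  n2←n3: walk n3→n2 to n1
  n5←n0: walk · to n0
  n5←n4: walk n4→n3→n2→n1 to n0
  n7←n0: walk · to n0
  n7←n4: walk n4→n3→n2→n1 to n0
  n7←n5: walk n5 to n0
  n8←n3: walk n3→n2→n1 to n0
  n8←n7: walk n7 to n0
  n0 → ∅
  n1 → {n5,n7,n8}
  n2 → {n2,n5,n7,n8}
  n3 → {n2,n5,n7,n8}
  n4 → {n5,n7}
  n5 → {n7}
  n6 → ∅
  n7 → {n8}
  n8 → ∅

φ for g: defs {n0,n1,n2,n8}
  DF⁺ = {n2,n5,n7,n8}

Answer: ["n2", "n5", "n7", "n8"]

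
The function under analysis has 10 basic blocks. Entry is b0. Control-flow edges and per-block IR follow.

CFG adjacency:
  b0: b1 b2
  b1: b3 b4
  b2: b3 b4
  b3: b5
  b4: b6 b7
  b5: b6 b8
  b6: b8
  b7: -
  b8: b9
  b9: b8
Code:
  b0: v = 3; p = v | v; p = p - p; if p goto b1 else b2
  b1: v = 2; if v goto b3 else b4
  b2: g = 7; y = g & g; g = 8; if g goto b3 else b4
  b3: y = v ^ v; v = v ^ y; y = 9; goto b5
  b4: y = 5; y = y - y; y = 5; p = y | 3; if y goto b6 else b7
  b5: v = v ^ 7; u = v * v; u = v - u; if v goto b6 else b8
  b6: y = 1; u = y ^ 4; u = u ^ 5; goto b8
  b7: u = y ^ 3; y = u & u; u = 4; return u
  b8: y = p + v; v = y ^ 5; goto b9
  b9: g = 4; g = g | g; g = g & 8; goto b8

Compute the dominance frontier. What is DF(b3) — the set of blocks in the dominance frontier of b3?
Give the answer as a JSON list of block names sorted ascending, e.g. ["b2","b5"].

idom tree: b1←b0 b2←b0 b3←b0 b4←b0 b5←b3 b6←b0 b7←b4 b8←b0 b9←b8
Dom∩ at merges:
  b3: preds {b1,b2}: {b0,b1} ∩ {b0,b2} = {b0}; idom=b0
  b4: preds {b1,b2}: {b0,b1} ∩ {b0,b2} = {b0}; idom=b0
  b6: preds {b4,b5}: {b0,b4} ∩ {b0,b3,b5} = {b0}; idom=b0
  b8: preds {b5,b6,b9}: {b0,b3,b5} ∩ {b0,b6} ∩ {b0,b8,b9} = {b0}; idom=b0

DF derivation:
  join b3 pred b1: b1 stop@b0
  join b3 pred b2: b2 stop@b0
  join b4 pred b1: b1 stop@b0
  join b4 pred b2: b2 stop@b0
  join b6 pred b4: b4 stop@b0
  join b6 pred b5: b5→b3 stop@b0
  join b8 pred b5: b5→b3 stop@b0
  join b8 pred b6: b6 stop@b0
  join b8 pred b9: b9→b8 stop@b0
  b0: DF=∅
  b1: DF={b3,b4}
  b2: DF={b3,b4}
  b3: DF={b6,b8}
  b4: DF={b6}
  b5: DF={b6,b8}
  b6: DF={b8}
  b7: DF=∅
  b8: DF={b8}
  b9: DF={b8}

DF(b3) = ["b6", "b8"]

Answer: ["b6", "b8"]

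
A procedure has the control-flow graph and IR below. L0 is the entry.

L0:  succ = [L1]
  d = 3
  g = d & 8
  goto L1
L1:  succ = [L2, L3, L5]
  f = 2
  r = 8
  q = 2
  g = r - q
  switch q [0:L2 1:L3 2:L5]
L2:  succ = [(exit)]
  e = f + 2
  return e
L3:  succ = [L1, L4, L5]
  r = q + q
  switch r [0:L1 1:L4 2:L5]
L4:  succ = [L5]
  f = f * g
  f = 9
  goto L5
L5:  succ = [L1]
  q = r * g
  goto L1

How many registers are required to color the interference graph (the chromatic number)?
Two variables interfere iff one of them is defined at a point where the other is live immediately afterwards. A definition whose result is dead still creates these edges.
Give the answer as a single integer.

def/use:
  L0 def {d,g} use ∅
  L1 def {f,g,q,r} use ∅
  L2 def {e} use {f}
  L3 def {r} use {q}
  L4 def {f} use {f,g}
  L5 def {q} use {g,r}

Liveness:
  live L0: ∅→∅
  live L1: ∅→{f,g,q,r}
  live L2: {f}→∅
  live L3: {f,g,q}→{f,g,r}
  live L4: {f,g,r}→{g,r}
  live L5: {g,r}→∅

Interfere edges:
  d — ∅
  e — ∅
  f — {g,q,r}
  g — {f,q,r}
  q — {f,g,r}
  r — {f,g,q}

Registers:
  lower bound: {f,g,q,r} mutually conflict ⇒ χ ≥ 4
  assign d→c0 e→c0 f→c0 g→c1 q→c2 r→c3 — no edge inside a register ⇒ χ ≤ 4
  χ = 4

Answer: 4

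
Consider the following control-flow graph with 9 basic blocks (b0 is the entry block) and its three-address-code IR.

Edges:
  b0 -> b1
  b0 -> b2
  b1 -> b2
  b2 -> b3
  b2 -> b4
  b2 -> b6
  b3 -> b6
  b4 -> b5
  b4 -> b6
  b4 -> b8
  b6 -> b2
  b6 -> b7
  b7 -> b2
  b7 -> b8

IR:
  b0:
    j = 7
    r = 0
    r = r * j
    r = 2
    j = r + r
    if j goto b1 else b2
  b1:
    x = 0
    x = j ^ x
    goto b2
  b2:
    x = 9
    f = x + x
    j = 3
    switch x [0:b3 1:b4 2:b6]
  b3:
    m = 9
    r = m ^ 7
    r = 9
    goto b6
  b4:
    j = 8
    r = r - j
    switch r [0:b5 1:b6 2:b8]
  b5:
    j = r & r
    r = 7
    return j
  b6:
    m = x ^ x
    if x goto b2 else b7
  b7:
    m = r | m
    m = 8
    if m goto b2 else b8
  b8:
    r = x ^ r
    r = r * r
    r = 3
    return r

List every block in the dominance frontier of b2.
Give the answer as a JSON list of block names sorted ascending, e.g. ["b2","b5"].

Answer: ["b2"]

Derivation:
idom tree: b1←b0 b2←b0 b3←b2 b4←b2 b5←b4 b6←b2 b7←b6 b8←b2
Dom∩ at merges:
  b2: preds {b0,b1,b6,b7}: {b0} ∩ {b0,b1} ∩ {b0,b2,b6} ∩ {b0,b2,b6,b7} = {b0}; idom=b0
  b6: preds {b2,b3,b4}: {b0,b2} ∩ {b0,b2,b3} ∩ {b0,b2,b4} = {b0,b2}; idom=b2
  b8: preds {b4,b7}: {b0,b2,b4} ∩ {b0,b2,b6,b7} = {b0,b2}; idom=b2

DF derivation:
  join b2 pred b0: · stop@b0
  join b2 pred b1: b1 stop@b0
  join b2 pred b6: b6→b2 stop@b0
  join b2 pred b7: b7→b6→b2 stop@b0
  join b6 pred b2: · stop@b2
  join b6 pred b3: b3 stop@b2
  join b6 pred b4: b4 stop@b2
  join b8 pred b4: b4 stop@b2
  join b8 pred b7: b7→b6 stop@b2
  b0: DF=∅
  b1: DF={b2}
  b2: DF={b2}
  b3: DF={b6}
  b4: DF={b6,b8}
  b5: DF=∅
  b6: DF={b2,b8}
  b7: DF={b2,b8}
  b8: DF=∅

DF(b2) = ["b2"]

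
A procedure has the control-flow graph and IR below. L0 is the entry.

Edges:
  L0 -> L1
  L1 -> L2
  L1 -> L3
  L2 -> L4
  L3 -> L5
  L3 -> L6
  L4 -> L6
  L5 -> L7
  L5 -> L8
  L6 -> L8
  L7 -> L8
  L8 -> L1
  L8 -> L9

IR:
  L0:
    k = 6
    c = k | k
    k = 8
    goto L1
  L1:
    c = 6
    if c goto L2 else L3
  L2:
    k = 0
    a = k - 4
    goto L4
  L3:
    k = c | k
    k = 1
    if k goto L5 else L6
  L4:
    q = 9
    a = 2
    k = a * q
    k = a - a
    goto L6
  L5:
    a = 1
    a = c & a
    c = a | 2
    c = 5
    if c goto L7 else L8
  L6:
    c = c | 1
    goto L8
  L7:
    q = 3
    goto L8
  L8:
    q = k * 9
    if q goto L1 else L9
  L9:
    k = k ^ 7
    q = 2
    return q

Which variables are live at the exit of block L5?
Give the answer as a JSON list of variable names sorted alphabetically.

def/use:
  L0: def={c,k} ue=∅
  L1: def={c} ue=∅
  L2: def={a,k} ue=∅
  L3: def={k} ue={c,k}
  L4: def={a,k,q} ue=∅
  L5: def={a,c} ue={c}
  L6: def={c} ue={c}
  L7: def={q} ue=∅
  L8: def={q} ue={k}
  L9: def={k,q} ue={k}

Live sets:
  L0: in=∅ out={k}
  L1: in={k} out={c,k}
  L2: in={c} out={c}
  L3: in={c,k} out={c,k}
  L4: in={c} out={c,k}
  L5: in={c,k} out={k}
  L6: in={c,k} out={k}
  L7: in={k} out={k}
  L8: in={k} out={k}
  L9: in={k} out=∅

live-out(L5) = ["k"]

Answer: ["k"]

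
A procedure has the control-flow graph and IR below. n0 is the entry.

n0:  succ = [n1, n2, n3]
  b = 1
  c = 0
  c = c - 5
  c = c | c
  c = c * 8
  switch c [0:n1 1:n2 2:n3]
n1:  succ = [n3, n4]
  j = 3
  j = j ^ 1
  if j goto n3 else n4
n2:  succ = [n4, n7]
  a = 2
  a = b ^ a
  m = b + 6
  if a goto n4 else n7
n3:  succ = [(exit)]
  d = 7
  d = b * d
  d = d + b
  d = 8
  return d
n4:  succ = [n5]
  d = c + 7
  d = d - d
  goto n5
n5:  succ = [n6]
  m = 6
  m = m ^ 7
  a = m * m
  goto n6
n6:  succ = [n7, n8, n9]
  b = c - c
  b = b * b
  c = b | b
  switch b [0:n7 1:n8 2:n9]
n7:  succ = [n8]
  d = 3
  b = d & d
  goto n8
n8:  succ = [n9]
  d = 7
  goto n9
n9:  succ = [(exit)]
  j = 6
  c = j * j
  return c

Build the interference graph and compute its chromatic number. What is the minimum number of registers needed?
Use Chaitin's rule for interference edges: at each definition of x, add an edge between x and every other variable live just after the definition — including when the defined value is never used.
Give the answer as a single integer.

Block summaries:
  n0: {b,c} / ∅
  n1: {j} / ∅
  n2: {a,m} / {b}
  n3: {d} / {b}
  n4: {d} / {c}
  n5: {a,m} / ∅
  n6: {b,c} / {c}
  n7: {b,d} / ∅
  n8: {d} / ∅
  n9: {c,j} / ∅

Liveness:
  n0 li=∅ lo={b,c}
  n1 li={b,c} lo={b,c}
  n2 li={b,c} lo={c}
  n3 li={b} lo=∅
  n4 li={c} lo={c}
  n5 li={c} lo={c}
  n6 li={c} lo=∅
  n7 li=∅ lo=∅
  n8 li=∅ lo=∅
  n9 li=∅ lo=∅

Interference:
  a — {b,c,m}
  b — {a,c,d,j}
  c — {a,b,d,j,m}
  d — {b,c}
  j — {b,c}
  m — {a,c}

Registers:
  {a,b,c} pairwise interfere (3-clique) ⇒ χ ≥ 3
  3-colouring: c0={c}  c1={b,m}  c2={a,d,j}
  χ = 3

Answer: 3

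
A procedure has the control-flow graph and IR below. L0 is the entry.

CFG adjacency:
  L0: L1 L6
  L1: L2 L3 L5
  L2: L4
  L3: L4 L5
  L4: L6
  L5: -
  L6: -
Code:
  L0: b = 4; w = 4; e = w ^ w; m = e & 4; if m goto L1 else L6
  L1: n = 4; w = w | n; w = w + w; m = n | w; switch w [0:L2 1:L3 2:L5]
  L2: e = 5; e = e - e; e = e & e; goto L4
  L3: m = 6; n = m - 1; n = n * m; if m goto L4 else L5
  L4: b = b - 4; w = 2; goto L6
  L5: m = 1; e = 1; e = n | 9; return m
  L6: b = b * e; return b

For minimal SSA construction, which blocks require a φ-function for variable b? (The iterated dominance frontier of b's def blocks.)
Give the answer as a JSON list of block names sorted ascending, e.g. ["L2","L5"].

idom tree: L1←L0 L2←L1 L3←L1 L4←L1 L5←L1 L6←L0
Join-block Dom:
  L4: preds {L2,L3}: {L0,L1,L2} ∩ {L0,L1,L3} = {L0,L1}; idom=L1
  L5: preds {L1,L3}: {L0,L1} ∩ {L0,L1,L3} = {L0,L1}; idom=L1
  L6: preds {L0,L4}: {L0} ∩ {L0,L1,L4} = {L0}; idom=L0

Frontier:
  join L4 pred L2: L2 stop@L1
  join L4 pred L3: L3 stop@L1
  join L5 pred L1: · stop@L1
  join L5 pred L3: L3 stop@L1
  join L6 pred L0: · stop@L0
  join L6 pred L4: L4→L1 stop@L0
  L0 → ∅
  L1 → {L6}
  L2 → {L4}
  L3 → {L4,L5}
  L4 → {L6}
  L5 → ∅
  L6 → ∅

φ for b: defs {L0,L4,L6}
  DF⁺ = {L6}

Answer: ["L6"]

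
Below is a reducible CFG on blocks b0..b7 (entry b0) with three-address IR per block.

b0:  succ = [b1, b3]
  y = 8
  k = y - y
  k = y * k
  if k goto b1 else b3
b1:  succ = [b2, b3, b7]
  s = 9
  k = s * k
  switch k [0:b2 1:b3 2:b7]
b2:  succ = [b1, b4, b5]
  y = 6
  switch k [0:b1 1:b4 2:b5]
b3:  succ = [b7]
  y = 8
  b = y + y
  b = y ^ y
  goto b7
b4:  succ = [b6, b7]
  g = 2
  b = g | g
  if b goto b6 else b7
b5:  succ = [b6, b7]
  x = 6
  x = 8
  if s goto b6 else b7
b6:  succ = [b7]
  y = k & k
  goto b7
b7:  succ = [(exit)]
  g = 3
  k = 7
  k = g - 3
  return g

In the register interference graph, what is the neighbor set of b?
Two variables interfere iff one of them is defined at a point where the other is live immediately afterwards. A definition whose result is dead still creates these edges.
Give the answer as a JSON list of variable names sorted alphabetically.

Answer: ["k", "y"]

Working:
Block summaries:
  b0: {k,y} / ∅
  b1: {k,s} / {k}
  b2: {y} / {k}
  b3: {b,y} / ∅
  b4: {b,g} / ∅
  b5: {x} / {s}
  b6: {y} / {k}
  b7: {g,k} / ∅

Backward fixpoint:
  live b0: ∅→{k}
  live b1: {k}→{k,s}
  live b2: {k,s}→{k,s}
  live b3: ∅→∅
  live b4: {k}→{k}
  live b5: {k,s}→{k}
  live b6: {k}→∅
  live b7: ∅→∅

Interfere edges:
  b↔{k,y}
  g↔{k}
  k↔{b,g,s,x,y}
  s↔{k,x,y}
  x↔{k,s}
  y↔{b,k,s}

N(b) = ["k", "y"]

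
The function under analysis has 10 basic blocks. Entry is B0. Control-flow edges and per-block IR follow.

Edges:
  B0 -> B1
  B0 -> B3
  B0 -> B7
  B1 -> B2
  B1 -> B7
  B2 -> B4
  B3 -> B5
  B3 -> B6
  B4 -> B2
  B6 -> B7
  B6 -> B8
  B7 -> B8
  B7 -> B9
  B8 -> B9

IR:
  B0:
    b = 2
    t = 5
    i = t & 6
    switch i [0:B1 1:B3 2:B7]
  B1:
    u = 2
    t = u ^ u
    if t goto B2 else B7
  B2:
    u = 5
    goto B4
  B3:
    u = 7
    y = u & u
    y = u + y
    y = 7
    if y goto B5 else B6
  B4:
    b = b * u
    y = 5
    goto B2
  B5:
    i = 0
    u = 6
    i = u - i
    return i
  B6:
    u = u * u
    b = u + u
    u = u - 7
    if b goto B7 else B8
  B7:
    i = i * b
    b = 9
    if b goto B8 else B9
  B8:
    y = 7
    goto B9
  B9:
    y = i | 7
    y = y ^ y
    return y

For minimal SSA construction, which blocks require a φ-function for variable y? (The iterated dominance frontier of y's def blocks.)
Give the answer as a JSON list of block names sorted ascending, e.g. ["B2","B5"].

Answer: ["B2", "B7", "B8", "B9"]

Derivation:
idom tree: B1←B0 B2←B1 B3←B0 B4←B2 B5←B3 B6←B3 B7←B0 B8←B0 B9←B0
Join-block Dom:
  B2: preds {B1,B4}: {B0,B1} ∩ {B0,B1,B2,B4} = {B0,B1}; idom=B1
  B7: preds {B0,B1,B6}: {B0} ∩ {B0,B1} ∩ {B0,B3,B6} = {B0}; idom=B0
  B8: preds {B6,B7}: {B0,B3,B6} ∩ {B0,B7} = {B0}; idom=B0
  B9: preds {B7,B8}: {B0,B7} ∩ {B0,B8} = {B0}; idom=B0

Frontier:
  join B2 pred B1: · stop@B1
  join B2 pred B4: B4→B2 stop@B1
  join B7 pred B0: · stop@B0
  join B7 pred B1: B1 stop@B0
  join B7 pred B6: B6→B3 stop@B0
  join B8 pred B6: B6→B3 stop@B0
  join B8 pred B7: B7 stop@B0
  join B9 pred B7: B7 stop@B0
  join B9 pred B8: B8 stop@B0
  B0: DF=∅
  B1: DF={B7}
  B2: DF={B2}
  B3: DF={B7,B8}
  B4: DF={B2}
  B5: DF=∅
  B6: DF={B7,B8}
  B7: DF={B8,B9}
  B8: DF={B9}
  B9: DF=∅

φ for y: defs {B3,B4,B8,B9}
  DF⁺ = {B2,B7,B8,B9}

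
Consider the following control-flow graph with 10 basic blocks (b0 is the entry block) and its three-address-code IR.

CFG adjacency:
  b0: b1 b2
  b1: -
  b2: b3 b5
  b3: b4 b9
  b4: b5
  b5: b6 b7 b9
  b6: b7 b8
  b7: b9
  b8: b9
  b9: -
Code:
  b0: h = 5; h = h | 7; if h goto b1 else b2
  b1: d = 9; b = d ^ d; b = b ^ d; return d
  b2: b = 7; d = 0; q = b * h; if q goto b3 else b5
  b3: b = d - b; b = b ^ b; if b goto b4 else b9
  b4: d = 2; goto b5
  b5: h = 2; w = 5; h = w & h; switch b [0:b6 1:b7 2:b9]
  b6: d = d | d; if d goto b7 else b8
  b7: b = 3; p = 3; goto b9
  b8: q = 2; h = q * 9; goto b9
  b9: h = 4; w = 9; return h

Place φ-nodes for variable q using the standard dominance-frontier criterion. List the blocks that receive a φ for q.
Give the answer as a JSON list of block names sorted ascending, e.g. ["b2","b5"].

idom tree: b1←b0 b2←b0 b3←b2 b4←b3 b5←b2 b6←b5 b7←b5 b8←b6 b9←b2
Join-block Dom:
  b5: preds {b2,b4}: {b0,b2} ∩ {b0,b2,b3,b4} = {b0,b2}; idom=b2
  b7: preds {b5,b6}: {b0,b2,b5} ∩ {b0,b2,b5,b6} = {b0,b2,b5}; idom=b5
  b9: preds {b3,b5,b7,b8}: {b0,b2,b3} ∩ {b0,b2,b5} ∩ {b0,b2,b5,b7} ∩ {b0,b2,b5,b6,b8} = {b0,b2}; idom=b2

DF derivation:
  b5←b2: walk · to b2
  b5←b4: walk b4→b3 to b2
  b7←b5: walk · to b5
  b7←b6: walk b6 to b5
  b9←b3: walk b3 to b2
  b9←b5: walk b5 to b2
  b9←b7: walk b7→b5 to b2
  b9←b8: walk b8→b6→b5 to b2
  DF(b0)=∅
  DF(b1)=∅
  DF(b2)=∅
  DF(b3)={b5,b9}
  DF(b4)={b5}
  DF(b5)={b9}
  DF(b6)={b7,b9}
  DF(b7)={b9}
  DF(b8)={b9}
  DF(b9)=∅

φ for q: defs {b2,b8}
  DF⁺ = {b9}

Answer: ["b9"]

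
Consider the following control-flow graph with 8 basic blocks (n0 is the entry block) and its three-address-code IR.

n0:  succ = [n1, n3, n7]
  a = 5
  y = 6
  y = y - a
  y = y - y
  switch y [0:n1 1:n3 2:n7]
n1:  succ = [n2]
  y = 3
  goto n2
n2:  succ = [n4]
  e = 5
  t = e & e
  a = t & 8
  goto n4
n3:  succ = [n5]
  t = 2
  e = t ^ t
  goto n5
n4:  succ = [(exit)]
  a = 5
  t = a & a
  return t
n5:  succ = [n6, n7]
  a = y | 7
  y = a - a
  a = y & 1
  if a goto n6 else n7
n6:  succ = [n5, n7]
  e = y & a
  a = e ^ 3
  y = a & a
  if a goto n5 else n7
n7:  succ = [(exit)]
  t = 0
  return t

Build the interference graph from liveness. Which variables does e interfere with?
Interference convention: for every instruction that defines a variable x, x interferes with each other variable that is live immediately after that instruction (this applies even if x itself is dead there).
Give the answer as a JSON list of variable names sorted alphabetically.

Answer: ["y"]

Working:
def/use:
  n0 def {a,y} use ∅
  n1 def {y} use ∅
  n2 def {a,e,t} use ∅
  n3 def {e,t} use ∅
  n4 def {a,t} use ∅
  n5 def {a,y} use {y}
  n6 def {a,e,y} use {a,y}
  n7 def {t} use ∅

Live sets:
  n0: in=∅ out={y}
  n1: in=∅ out=∅
  n2: in=∅ out=∅
  n3: in={y} out={y}
  n4: in=∅ out=∅
  n5: in={y} out={a,y}
  n6: in={a,y} out={y}
  n7: in=∅ out=∅

Interference:
  a↔{y}
  e↔{y}
  t↔{y}
  y↔{a,e,t}

N(e) = ["y"]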